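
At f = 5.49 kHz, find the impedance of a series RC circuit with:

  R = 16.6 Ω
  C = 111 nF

Step 1 — Angular frequency: ω = 2π·f = 2π·5490 = 3.449e+04 rad/s.
Step 2 — Component impedances:
  R: Z = R = 16.6 Ω
  C: Z = 1/(jωC) = -j/(ω·C) = 0 - j261.2 Ω
Step 3 — Series combination: Z_total = R + C = 16.6 - j261.2 Ω = 261.7∠-86.4° Ω.

Z = 16.6 - j261.2 Ω = 261.7∠-86.4° Ω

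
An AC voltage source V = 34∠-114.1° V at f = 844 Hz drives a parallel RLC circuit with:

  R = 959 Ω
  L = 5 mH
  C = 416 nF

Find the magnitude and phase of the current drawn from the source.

Step 1 — Angular frequency: ω = 2π·f = 2π·844 = 5303 rad/s.
Step 2 — Component impedances:
  R: Z = R = 959 Ω
  L: Z = jωL = j·5303·0.005 = 0 + j26.52 Ω
  C: Z = 1/(jωC) = -j/(ω·C) = 0 - j453.3 Ω
Step 3 — Parallel combination: 1/Z_total = 1/R + 1/L + 1/C; Z_total = 0.8263 + j28.14 Ω = 28.15∠88.3° Ω.
Step 4 — Source phasor: V = 34∠-114.1° V = -13.88 - j31.04 V.
Step 5 — Ohm's law: I = V / Z_total = (-13.88 - j31.04) / (0.8263 + j28.14) = -1.117 + j0.4606 A.
Step 6 — Convert to polar: |I| = 1.208 A, ∠I = 157.6°.

I = 1.208∠157.6° A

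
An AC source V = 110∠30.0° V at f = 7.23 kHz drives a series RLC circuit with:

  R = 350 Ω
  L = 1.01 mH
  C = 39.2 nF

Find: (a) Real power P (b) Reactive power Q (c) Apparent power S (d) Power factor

Step 1 — Angular frequency: ω = 2π·f = 2π·7230 = 4.543e+04 rad/s.
Step 2 — Component impedances:
  R: Z = R = 350 Ω
  L: Z = jωL = j·4.543e+04·0.00101 = 0 + j45.88 Ω
  C: Z = 1/(jωC) = -j/(ω·C) = 0 - j561.6 Ω
Step 3 — Series combination: Z_total = R + L + C = 350 - j515.7 Ω = 623.2∠-55.8° Ω.
Step 4 — Source phasor: V = 110∠30.0° V = 95.26 + j55 V.
Step 5 — Current: I = V / Z = 0.01282 + j0.176 A = 0.1765∠85.8° A.
Step 6 — Complex power: S = V·I* = 10.9 - j16.06 VA.
Step 7 — Real power: P = Re(S) = 10.9 W.
Step 8 — Reactive power: Q = Im(S) = -16.06 VAR.
Step 9 — Apparent power: |S| = 19.41 VA.
Step 10 — Power factor: PF = P/|S| = 0.5616 (leading).

(a) P = 10.9 W  (b) Q = -16.06 VAR  (c) S = 19.41 VA  (d) PF = 0.5616 (leading)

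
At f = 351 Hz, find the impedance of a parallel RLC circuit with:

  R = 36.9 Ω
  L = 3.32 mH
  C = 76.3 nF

Step 1 — Angular frequency: ω = 2π·f = 2π·351 = 2205 rad/s.
Step 2 — Component impedances:
  R: Z = R = 36.9 Ω
  L: Z = jωL = j·2205·0.00332 = 0 + j7.322 Ω
  C: Z = 1/(jωC) = -j/(ω·C) = 0 - j5943 Ω
Step 3 — Parallel combination: 1/Z_total = 1/R + 1/L + 1/C; Z_total = 1.401 + j7.053 Ω = 7.19∠78.8° Ω.

Z = 1.401 + j7.053 Ω = 7.19∠78.8° Ω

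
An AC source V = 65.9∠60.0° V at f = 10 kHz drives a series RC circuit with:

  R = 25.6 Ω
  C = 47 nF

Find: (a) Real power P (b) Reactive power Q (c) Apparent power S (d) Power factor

Step 1 — Angular frequency: ω = 2π·f = 2π·1e+04 = 6.283e+04 rad/s.
Step 2 — Component impedances:
  R: Z = R = 25.6 Ω
  C: Z = 1/(jωC) = -j/(ω·C) = 0 - j338.6 Ω
Step 3 — Series combination: Z_total = R + C = 25.6 - j338.6 Ω = 339.6∠-85.7° Ω.
Step 4 — Source phasor: V = 65.9∠60.0° V = 32.95 + j57.07 V.
Step 5 — Current: I = V / Z = -0.1603 + j0.1094 A = 0.1941∠145.7° A.
Step 6 — Complex power: S = V·I* = 0.964 - j12.75 VA.
Step 7 — Real power: P = Re(S) = 0.964 W.
Step 8 — Reactive power: Q = Im(S) = -12.75 VAR.
Step 9 — Apparent power: |S| = 12.79 VA.
Step 10 — Power factor: PF = P/|S| = 0.07538 (leading).

(a) P = 0.964 W  (b) Q = -12.75 VAR  (c) S = 12.79 VA  (d) PF = 0.07538 (leading)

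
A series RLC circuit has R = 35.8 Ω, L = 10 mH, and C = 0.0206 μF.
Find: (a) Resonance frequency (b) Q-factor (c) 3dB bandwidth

Step 1 — Resonance condition Im(Z)=0 gives ω₀ = 1/√(LC).
Step 2 — ω₀ = 1/√(0.01·2.06e-08) = 6.967e+04 rad/s.
Step 3 — f₀ = ω₀/(2π) = 1.109e+04 Hz.
Step 4 — Series Q: Q = ω₀L/R = 6.967e+04·0.01/35.8 = 19.46.
Step 5 — 3dB bandwidth: Δω = ω₀/Q = 3580 rad/s; BW = Δω/(2π) = 569.8 Hz.

(a) f₀ = 1.109e+04 Hz  (b) Q = 19.46  (c) BW = 569.8 Hz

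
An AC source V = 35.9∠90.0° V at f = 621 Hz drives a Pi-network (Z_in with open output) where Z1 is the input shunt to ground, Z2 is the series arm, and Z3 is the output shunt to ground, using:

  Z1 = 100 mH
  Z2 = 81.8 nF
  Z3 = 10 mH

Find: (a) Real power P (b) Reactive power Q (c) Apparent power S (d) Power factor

Step 1 — Angular frequency: ω = 2π·f = 2π·621 = 3902 rad/s.
Step 2 — Component impedances:
  Z1: Z = jωL = j·3902·0.1 = 0 + j390.2 Ω
  Z2: Z = 1/(jωC) = -j/(ω·C) = 0 - j3133 Ω
  Z3: Z = jωL = j·3902·0.01 = 0 + j39.02 Ω
Step 3 — With open output, the series arm Z2 and the output shunt Z3 appear in series to ground: Z2 + Z3 = 0 - j3094 Ω.
Step 4 — Parallel with input shunt Z1: Z_in = Z1 || (Z2 + Z3) = 0 + j446.5 Ω = 446.5∠90.0° Ω.
Step 5 — Source phasor: V = 35.9∠90.0° V = 0 + j35.9 V.
Step 6 — Current: I = V / Z = 0.0804 A = 0.0804∠-0.0° A.
Step 7 — Complex power: S = V·I* = 0 + j2.887 VA.
Step 8 — Real power: P = Re(S) = 0 W.
Step 9 — Reactive power: Q = Im(S) = 2.887 VAR.
Step 10 — Apparent power: |S| = 2.887 VA.
Step 11 — Power factor: PF = P/|S| = 0 (lagging).

(a) P = 0 W  (b) Q = 2.887 VAR  (c) S = 2.887 VA  (d) PF = 0 (lagging)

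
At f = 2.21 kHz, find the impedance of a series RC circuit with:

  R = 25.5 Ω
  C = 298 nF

Step 1 — Angular frequency: ω = 2π·f = 2π·2210 = 1.389e+04 rad/s.
Step 2 — Component impedances:
  R: Z = R = 25.5 Ω
  C: Z = 1/(jωC) = -j/(ω·C) = 0 - j241.7 Ω
Step 3 — Series combination: Z_total = R + C = 25.5 - j241.7 Ω = 243∠-84.0° Ω.

Z = 25.5 - j241.7 Ω = 243∠-84.0° Ω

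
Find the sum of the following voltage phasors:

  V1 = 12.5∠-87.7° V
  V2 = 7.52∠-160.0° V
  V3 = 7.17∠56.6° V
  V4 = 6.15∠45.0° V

Step 1 — Convert each phasor to rectangular form:
  V1 = 12.5·(cos(-87.7°) + j·sin(-87.7°)) = 0.5016 - j12.49 V
  V2 = 7.52·(cos(-160.0°) + j·sin(-160.0°)) = -7.066 - j2.572 V
  V3 = 7.17·(cos(56.6°) + j·sin(56.6°)) = 3.947 + j5.986 V
  V4 = 6.15·(cos(45.0°) + j·sin(45.0°)) = 4.349 + j4.349 V
Step 2 — Sum components: V_total = 1.731 - j4.727 V.
Step 3 — Convert to polar: |V_total| = 5.034 V, ∠V_total = -69.9°.

V_total = 5.034∠-69.9° V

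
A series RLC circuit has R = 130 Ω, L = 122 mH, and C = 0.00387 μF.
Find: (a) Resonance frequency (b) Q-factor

Step 1 — Resonance condition Im(Z)=0 gives ω₀ = 1/√(LC).
Step 2 — ω₀ = 1/√(0.122·3.87e-09) = 4.602e+04 rad/s.
Step 3 — f₀ = ω₀/(2π) = 7325 Hz.
Step 4 — Series Q: Q = ω₀L/R = 4.602e+04·0.122/130 = 43.19.

(a) f₀ = 7325 Hz  (b) Q = 43.19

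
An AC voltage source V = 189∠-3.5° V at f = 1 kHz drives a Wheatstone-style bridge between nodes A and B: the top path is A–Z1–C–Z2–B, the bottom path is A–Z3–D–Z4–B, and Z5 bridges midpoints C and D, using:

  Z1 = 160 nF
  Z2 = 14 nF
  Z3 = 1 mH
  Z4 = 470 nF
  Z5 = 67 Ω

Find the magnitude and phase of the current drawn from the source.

Step 1 — Angular frequency: ω = 2π·f = 2π·1000 = 6283 rad/s.
Step 2 — Component impedances:
  Z1: Z = 1/(jωC) = -j/(ω·C) = 0 - j994.7 Ω
  Z2: Z = 1/(jωC) = -j/(ω·C) = 0 - j1.137e+04 Ω
  Z3: Z = jωL = j·6283·0.001 = 0 + j6.283 Ω
  Z4: Z = 1/(jωC) = -j/(ω·C) = 0 - j338.6 Ω
  Z5: Z = R = 67 Ω
Step 3 — Bridge requires nodal analysis (the Z5 bridge couples midpoints C and D, so the two paths cannot be reduced to a simple series/parallel combination). Setting node B to ground and injecting 1 A at node A, the 3-node admittance system at A, C, D solves to V_A = Z_AB = 0.08296 - j322.5 Ω = 322.5∠-90.0° Ω.
Step 4 — Source phasor: V = 189∠-3.5° V = 188.6 - j11.54 V.
Step 5 — Ohm's law: I = V / Z_total = (188.6 - j11.54) / (0.08296 - j322.5) = 0.03593 + j0.5849 A.
Step 6 — Convert to polar: |I| = 0.586 A, ∠I = 86.5°.

I = 0.586∠86.5° A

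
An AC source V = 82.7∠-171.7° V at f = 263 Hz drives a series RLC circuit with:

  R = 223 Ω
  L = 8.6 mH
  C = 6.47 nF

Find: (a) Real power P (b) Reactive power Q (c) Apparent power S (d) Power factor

Step 1 — Angular frequency: ω = 2π·f = 2π·263 = 1652 rad/s.
Step 2 — Component impedances:
  R: Z = R = 223 Ω
  L: Z = jωL = j·1652·0.0086 = 0 + j14.21 Ω
  C: Z = 1/(jωC) = -j/(ω·C) = 0 - j9.353e+04 Ω
Step 3 — Series combination: Z_total = R + L + C = 223 - j9.352e+04 Ω = 9.352e+04∠-89.9° Ω.
Step 4 — Source phasor: V = 82.7∠-171.7° V = -81.83 - j11.94 V.
Step 5 — Current: I = V / Z = 0.0001256 - j0.0008754 A = 0.0008843∠-81.8° A.
Step 6 — Complex power: S = V·I* = 0.0001744 - j0.07313 VA.
Step 7 — Real power: P = Re(S) = 0.0001744 W.
Step 8 — Reactive power: Q = Im(S) = -0.07313 VAR.
Step 9 — Apparent power: |S| = 0.07313 VA.
Step 10 — Power factor: PF = P/|S| = 0.002385 (leading).

(a) P = 0.0001744 W  (b) Q = -0.07313 VAR  (c) S = 0.07313 VA  (d) PF = 0.002385 (leading)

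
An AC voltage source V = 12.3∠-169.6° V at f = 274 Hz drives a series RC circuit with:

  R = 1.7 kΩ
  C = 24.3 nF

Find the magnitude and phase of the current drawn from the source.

Step 1 — Angular frequency: ω = 2π·f = 2π·274 = 1722 rad/s.
Step 2 — Component impedances:
  R: Z = R = 1700 Ω
  C: Z = 1/(jωC) = -j/(ω·C) = 0 - j2.39e+04 Ω
Step 3 — Series combination: Z_total = R + C = 1700 - j2.39e+04 Ω = 2.396e+04∠-85.9° Ω.
Step 4 — Source phasor: V = 12.3∠-169.6° V = -12.1 - j2.22 V.
Step 5 — Ohm's law: I = V / Z_total = (-12.1 - j2.22) / (1700 - j2.39e+04) = 5.661e-05 - j0.0005101 A.
Step 6 — Convert to polar: |I| = 0.0005133 A, ∠I = -83.7°.

I = 0.0005133∠-83.7° A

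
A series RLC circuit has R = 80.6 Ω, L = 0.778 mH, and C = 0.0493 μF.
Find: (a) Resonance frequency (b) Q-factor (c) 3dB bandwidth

Step 1 — Resonance: ω₀ = 1/√(LC) = 1/√(0.000778·4.93e-08) = 1.615e+05 rad/s.
Step 2 — f₀ = ω₀/(2π) = 2.57e+04 Hz.
Step 3 — Series Q: Q = ω₀L/R = 1.615e+05·0.000778/80.6 = 1.559.
Step 4 — Bandwidth: Δω = ω₀/Q = 1.036e+05 rad/s; BW = Δω/(2π) = 1.649e+04 Hz.

(a) f₀ = 2.57e+04 Hz  (b) Q = 1.559  (c) BW = 1.649e+04 Hz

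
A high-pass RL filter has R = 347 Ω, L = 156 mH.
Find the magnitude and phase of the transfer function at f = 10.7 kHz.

Step 1 — Angular frequency: ω = 2π·1.07e+04 = 6.723e+04 rad/s.
Step 2 — Transfer function: H(jω) = jωL/(R + jωL).
Step 3 — Numerator jωL = j·1.049e+04; denominator R + jωL = 347 + j1.049e+04.
Step 4 — H = 0.9989 + j0.03305.
Step 5 — Magnitude: |H| = 0.9995 (-0.0 dB); phase: φ = 1.9°.

|H| = 0.9995 (-0.0 dB), φ = 1.9°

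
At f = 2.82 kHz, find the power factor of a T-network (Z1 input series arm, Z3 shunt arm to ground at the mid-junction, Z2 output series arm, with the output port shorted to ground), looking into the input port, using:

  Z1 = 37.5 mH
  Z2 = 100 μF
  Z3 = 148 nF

Step 1 — Angular frequency: ω = 2π·f = 2π·2820 = 1.772e+04 rad/s.
Step 2 — Component impedances:
  Z1: Z = jωL = j·1.772e+04·0.0375 = 0 + j664.4 Ω
  Z2: Z = 1/(jωC) = -j/(ω·C) = 0 - j0.5644 Ω
  Z3: Z = 1/(jωC) = -j/(ω·C) = 0 - j381.3 Ω
Step 3 — With the output port shorted to ground, the output series arm Z2 runs from the junction to ground; the shunt arm Z3 also runs from the junction to ground. They appear in parallel: Z3 || Z2 = 0 - j0.5635 Ω.
Step 4 — Series with input arm Z1: Z_in = Z1 + (Z3 || Z2) = 0 + j663.9 Ω = 663.9∠90.0° Ω.
Step 5 — Power factor: PF = cos(φ) = Re(Z)/|Z| = 0/663.9 = 0.
Step 6 — Type: Im(Z) = 663.9 ⇒ lagging (phase φ = 90.0°).

PF = 0 (lagging, φ = 90.0°)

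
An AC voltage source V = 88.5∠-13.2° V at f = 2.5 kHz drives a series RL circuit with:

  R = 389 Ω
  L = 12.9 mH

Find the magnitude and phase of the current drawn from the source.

Step 1 — Angular frequency: ω = 2π·f = 2π·2500 = 1.571e+04 rad/s.
Step 2 — Component impedances:
  R: Z = R = 389 Ω
  L: Z = jωL = j·1.571e+04·0.0129 = 0 + j202.6 Ω
Step 3 — Series combination: Z_total = R + L = 389 + j202.6 Ω = 438.6∠27.5° Ω.
Step 4 — Source phasor: V = 88.5∠-13.2° V = 86.16 - j20.21 V.
Step 5 — Ohm's law: I = V / Z_total = (86.16 - j20.21) / (389 + j202.6) = 0.1529 - j0.1316 A.
Step 6 — Convert to polar: |I| = 0.2018 A, ∠I = -40.7°.

I = 0.2018∠-40.7° A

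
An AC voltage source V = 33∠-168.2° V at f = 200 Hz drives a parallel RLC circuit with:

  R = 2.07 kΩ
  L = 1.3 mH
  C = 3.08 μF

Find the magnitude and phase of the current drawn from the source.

Step 1 — Angular frequency: ω = 2π·f = 2π·200 = 1257 rad/s.
Step 2 — Component impedances:
  R: Z = R = 2070 Ω
  L: Z = jωL = j·1257·0.0013 = 0 + j1.634 Ω
  C: Z = 1/(jωC) = -j/(ω·C) = 0 - j258.4 Ω
Step 3 — Parallel combination: 1/Z_total = 1/R + 1/L + 1/C; Z_total = 0.001306 + j1.644 Ω = 1.644∠90.0° Ω.
Step 4 — Source phasor: V = 33∠-168.2° V = -32.3 - j6.748 V.
Step 5 — Ohm's law: I = V / Z_total = (-32.3 - j6.748) / (0.001306 + j1.644) = -4.12 + j19.65 A.
Step 6 — Convert to polar: |I| = 20.07 A, ∠I = 101.8°.

I = 20.07∠101.8° A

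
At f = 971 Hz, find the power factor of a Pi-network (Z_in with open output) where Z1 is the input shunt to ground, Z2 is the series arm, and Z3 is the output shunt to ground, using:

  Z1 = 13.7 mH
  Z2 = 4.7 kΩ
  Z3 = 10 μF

Step 1 — Angular frequency: ω = 2π·f = 2π·971 = 6101 rad/s.
Step 2 — Component impedances:
  Z1: Z = jωL = j·6101·0.0137 = 0 + j83.58 Ω
  Z2: Z = R = 4700 Ω
  Z3: Z = 1/(jωC) = -j/(ω·C) = 0 - j16.39 Ω
Step 3 — With open output, the series arm Z2 and the output shunt Z3 appear in series to ground: Z2 + Z3 = 4700 - j16.39 Ω.
Step 4 — Parallel with input shunt Z1: Z_in = Z1 || (Z2 + Z3) = 1.486 + j83.56 Ω = 83.58∠89.0° Ω.
Step 5 — Power factor: PF = cos(φ) = Re(Z)/|Z| = 1.486/83.58 = 0.01778.
Step 6 — Type: Im(Z) = 83.56 ⇒ lagging (phase φ = 89.0°).

PF = 0.01778 (lagging, φ = 89.0°)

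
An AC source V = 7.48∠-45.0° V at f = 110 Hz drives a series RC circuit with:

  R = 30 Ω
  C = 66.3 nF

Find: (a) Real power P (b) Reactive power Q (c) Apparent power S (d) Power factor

Step 1 — Angular frequency: ω = 2π·f = 2π·110 = 691.2 rad/s.
Step 2 — Component impedances:
  R: Z = R = 30 Ω
  C: Z = 1/(jωC) = -j/(ω·C) = 0 - j2.182e+04 Ω
Step 3 — Series combination: Z_total = R + C = 30 - j2.182e+04 Ω = 2.182e+04∠-89.9° Ω.
Step 4 — Source phasor: V = 7.48∠-45.0° V = 5.289 - j5.289 V.
Step 5 — Current: I = V / Z = 0.0002427 + j0.000242 A = 0.0003428∠44.9° A.
Step 6 — Complex power: S = V·I* = 3.524e-06 - j0.002564 VA.
Step 7 — Real power: P = Re(S) = 3.524e-06 W.
Step 8 — Reactive power: Q = Im(S) = -0.002564 VAR.
Step 9 — Apparent power: |S| = 0.002564 VA.
Step 10 — Power factor: PF = P/|S| = 0.001375 (leading).

(a) P = 3.524e-06 W  (b) Q = -0.002564 VAR  (c) S = 0.002564 VA  (d) PF = 0.001375 (leading)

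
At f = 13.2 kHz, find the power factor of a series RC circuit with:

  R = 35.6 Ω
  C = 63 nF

Step 1 — Angular frequency: ω = 2π·f = 2π·1.32e+04 = 8.294e+04 rad/s.
Step 2 — Component impedances:
  R: Z = R = 35.6 Ω
  C: Z = 1/(jωC) = -j/(ω·C) = 0 - j191.4 Ω
Step 3 — Series combination: Z_total = R + C = 35.6 - j191.4 Ω = 194.7∠-79.5° Ω.
Step 4 — Power factor: PF = cos(φ) = Re(Z)/|Z| = 35.6/194.67 = 0.1829.
Step 5 — Type: Im(Z) = -191.4 ⇒ leading (phase φ = -79.5°).

PF = 0.1829 (leading, φ = -79.5°)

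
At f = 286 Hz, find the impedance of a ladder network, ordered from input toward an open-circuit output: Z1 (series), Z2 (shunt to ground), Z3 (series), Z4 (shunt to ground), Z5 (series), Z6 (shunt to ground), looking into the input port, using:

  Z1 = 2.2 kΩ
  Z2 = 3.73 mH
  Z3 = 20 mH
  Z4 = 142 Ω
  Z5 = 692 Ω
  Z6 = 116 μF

Step 1 — Angular frequency: ω = 2π·f = 2π·286 = 1797 rad/s.
Step 2 — Component impedances:
  Z1: Z = R = 2200 Ω
  Z2: Z = jωL = j·1797·0.00373 = 0 + j6.703 Ω
  Z3: Z = jωL = j·1797·0.02 = 0 + j35.94 Ω
  Z4: Z = R = 142 Ω
  Z5: Z = R = 692 Ω
  Z6: Z = 1/(jωC) = -j/(ω·C) = 0 - j4.797 Ω
Step 3 — Ladder network (open output): work backward from the far end, alternating series and parallel combinations. Z_in = 2200 + j6.581 Ω = 2200∠0.2° Ω.

Z = 2200 + j6.581 Ω = 2200∠0.2° Ω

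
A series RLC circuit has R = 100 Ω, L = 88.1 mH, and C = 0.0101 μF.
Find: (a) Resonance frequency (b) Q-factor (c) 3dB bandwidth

Step 1 — Resonance condition Im(Z)=0 gives ω₀ = 1/√(LC).
Step 2 — ω₀ = 1/√(0.0881·1.01e-08) = 3.352e+04 rad/s.
Step 3 — f₀ = ω₀/(2π) = 5335 Hz.
Step 4 — Series Q: Q = ω₀L/R = 3.352e+04·0.0881/100 = 29.53.
Step 5 — 3dB bandwidth: Δω = ω₀/Q = 1135 rad/s; BW = Δω/(2π) = 180.7 Hz.

(a) f₀ = 5335 Hz  (b) Q = 29.53  (c) BW = 180.7 Hz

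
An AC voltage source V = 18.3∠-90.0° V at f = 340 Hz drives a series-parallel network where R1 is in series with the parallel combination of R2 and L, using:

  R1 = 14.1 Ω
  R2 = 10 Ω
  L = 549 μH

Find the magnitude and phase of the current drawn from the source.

Step 1 — Angular frequency: ω = 2π·f = 2π·340 = 2136 rad/s.
Step 2 — Component impedances:
  R1: Z = R = 14.1 Ω
  R2: Z = R = 10 Ω
  L: Z = jωL = j·2136·0.000549 = 0 + j1.173 Ω
Step 3 — Parallel branch: R2 || L = 1/(1/R2 + 1/L) = 0.1357 + j1.157 Ω.
Step 4 — Series with R1: Z_total = R1 + (R2 || L) = 14.24 + j1.157 Ω = 14.28∠4.6° Ω.
Step 5 — Source phasor: V = 18.3∠-90.0° V = 0 - j18.3 V.
Step 6 — Ohm's law: I = V / Z_total = (0 - j18.3) / (14.24 + j1.157) = -0.1038 - j1.277 A.
Step 7 — Convert to polar: |I| = 1.281 A, ∠I = -94.6°.

I = 1.281∠-94.6° A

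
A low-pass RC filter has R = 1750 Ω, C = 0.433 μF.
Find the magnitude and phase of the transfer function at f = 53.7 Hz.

Step 1 — Angular frequency: ω = 2π·53.7 = 337.4 rad/s.
Step 2 — Transfer function: H(jω) = 1/(1 + jωRC).
Step 3 — Denominator: 1 + jωRC = 1 + j·337.4·1750·4.33e-07 = 1 + j0.2557.
Step 4 — H = 0.9386 - j0.24.
Step 5 — Magnitude: |H| = 0.9688 (-0.3 dB); phase: φ = -14.3°.

|H| = 0.9688 (-0.3 dB), φ = -14.3°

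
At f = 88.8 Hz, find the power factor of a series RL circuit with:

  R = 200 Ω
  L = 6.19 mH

Step 1 — Angular frequency: ω = 2π·f = 2π·88.8 = 557.9 rad/s.
Step 2 — Component impedances:
  R: Z = R = 200 Ω
  L: Z = jωL = j·557.9·0.00619 = 0 + j3.454 Ω
Step 3 — Series combination: Z_total = R + L = 200 + j3.454 Ω = 200∠1.0° Ω.
Step 4 — Power factor: PF = cos(φ) = Re(Z)/|Z| = 200/200.03 = 0.9999.
Step 5 — Type: Im(Z) = 3.454 ⇒ lagging (phase φ = 1.0°).

PF = 0.9999 (lagging, φ = 1.0°)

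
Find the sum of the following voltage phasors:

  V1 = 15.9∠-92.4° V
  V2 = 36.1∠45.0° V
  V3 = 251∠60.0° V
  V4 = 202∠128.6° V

Step 1 — Convert each phasor to rectangular form:
  V1 = 15.9·(cos(-92.4°) + j·sin(-92.4°)) = -0.6658 - j15.89 V
  V2 = 36.1·(cos(45.0°) + j·sin(45.0°)) = 25.53 + j25.53 V
  V3 = 251·(cos(60.0°) + j·sin(60.0°)) = 125.5 + j217.4 V
  V4 = 202·(cos(128.6°) + j·sin(128.6°)) = -126 + j157.9 V
Step 2 — Sum components: V_total = 24.34 + j384.9 V.
Step 3 — Convert to polar: |V_total| = 385.6 V, ∠V_total = 86.4°.

V_total = 385.6∠86.4° V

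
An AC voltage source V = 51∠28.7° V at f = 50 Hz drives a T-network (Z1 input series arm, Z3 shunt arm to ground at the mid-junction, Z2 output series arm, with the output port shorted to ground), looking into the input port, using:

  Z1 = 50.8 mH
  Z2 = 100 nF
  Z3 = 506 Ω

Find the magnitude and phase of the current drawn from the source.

Step 1 — Angular frequency: ω = 2π·f = 2π·50 = 314.2 rad/s.
Step 2 — Component impedances:
  Z1: Z = jωL = j·314.2·0.0508 = 0 + j15.96 Ω
  Z2: Z = 1/(jωC) = -j/(ω·C) = 0 - j3.183e+04 Ω
  Z3: Z = R = 506 Ω
Step 3 — With the output port shorted to ground, the output series arm Z2 runs from the junction to ground; the shunt arm Z3 also runs from the junction to ground. They appear in parallel: Z3 || Z2 = 505.9 - j8.042 Ω.
Step 4 — Series with input arm Z1: Z_in = Z1 + (Z3 || Z2) = 505.9 + j7.918 Ω = 505.9∠0.9° Ω.
Step 5 — Source phasor: V = 51∠28.7° V = 44.73 + j24.49 V.
Step 6 — Ohm's law: I = V / Z_total = (44.73 + j24.49) / (505.9 + j7.918) = 0.08917 + j0.04702 A.
Step 7 — Convert to polar: |I| = 0.1008 A, ∠I = 27.8°.

I = 0.1008∠27.8° A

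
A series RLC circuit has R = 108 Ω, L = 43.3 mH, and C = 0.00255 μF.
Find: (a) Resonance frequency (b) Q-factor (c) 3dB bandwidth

Step 1 — Resonance: ω₀ = 1/√(LC) = 1/√(0.0433·2.55e-09) = 9.517e+04 rad/s.
Step 2 — f₀ = ω₀/(2π) = 1.515e+04 Hz.
Step 3 — Series Q: Q = ω₀L/R = 9.517e+04·0.0433/108 = 38.15.
Step 4 — Bandwidth: Δω = ω₀/Q = 2494 rad/s; BW = Δω/(2π) = 397 Hz.

(a) f₀ = 1.515e+04 Hz  (b) Q = 38.15  (c) BW = 397 Hz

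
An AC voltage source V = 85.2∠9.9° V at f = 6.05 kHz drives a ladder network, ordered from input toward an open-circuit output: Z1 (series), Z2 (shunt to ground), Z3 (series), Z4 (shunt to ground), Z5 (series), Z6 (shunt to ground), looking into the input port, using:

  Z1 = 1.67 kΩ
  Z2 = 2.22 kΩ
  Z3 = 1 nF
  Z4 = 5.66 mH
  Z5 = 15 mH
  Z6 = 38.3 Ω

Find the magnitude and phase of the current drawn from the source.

Step 1 — Angular frequency: ω = 2π·f = 2π·6050 = 3.801e+04 rad/s.
Step 2 — Component impedances:
  Z1: Z = R = 1670 Ω
  Z2: Z = R = 2220 Ω
  Z3: Z = 1/(jωC) = -j/(ω·C) = 0 - j2.631e+04 Ω
  Z4: Z = jωL = j·3.801e+04·0.00566 = 0 + j215.2 Ω
  Z5: Z = jωL = j·3.801e+04·0.015 = 0 + j570.2 Ω
  Z6: Z = R = 38.3 Ω
Step 3 — Ladder network (open output): work backward from the far end, alternating series and parallel combinations. Z_in = 3874 - j187.1 Ω = 3879∠-2.8° Ω.
Step 4 — Source phasor: V = 85.2∠9.9° V = 83.93 + j14.65 V.
Step 5 — Ohm's law: I = V / Z_total = (83.93 + j14.65) / (3874 - j187.1) = 0.02143 + j0.004816 A.
Step 6 — Convert to polar: |I| = 0.02197 A, ∠I = 12.7°.

I = 0.02197∠12.7° A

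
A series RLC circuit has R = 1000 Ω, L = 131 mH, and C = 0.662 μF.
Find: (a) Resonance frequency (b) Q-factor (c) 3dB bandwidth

Step 1 — Resonance condition Im(Z)=0 gives ω₀ = 1/√(LC).
Step 2 — ω₀ = 1/√(0.131·6.62e-07) = 3396 rad/s.
Step 3 — f₀ = ω₀/(2π) = 540.4 Hz.
Step 4 — Series Q: Q = ω₀L/R = 3396·0.131/1000 = 0.4448.
Step 5 — 3dB bandwidth: Δω = ω₀/Q = 7634 rad/s; BW = Δω/(2π) = 1215 Hz.

(a) f₀ = 540.4 Hz  (b) Q = 0.4448  (c) BW = 1215 Hz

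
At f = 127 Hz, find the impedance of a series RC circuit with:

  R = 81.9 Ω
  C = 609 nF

Step 1 — Angular frequency: ω = 2π·f = 2π·127 = 798 rad/s.
Step 2 — Component impedances:
  R: Z = R = 81.9 Ω
  C: Z = 1/(jωC) = -j/(ω·C) = 0 - j2058 Ω
Step 3 — Series combination: Z_total = R + C = 81.9 - j2058 Ω = 2059∠-87.7° Ω.

Z = 81.9 - j2058 Ω = 2059∠-87.7° Ω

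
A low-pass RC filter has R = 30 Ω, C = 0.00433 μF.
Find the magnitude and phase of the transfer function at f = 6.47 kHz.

Step 1 — Angular frequency: ω = 2π·6470 = 4.065e+04 rad/s.
Step 2 — Transfer function: H(jω) = 1/(1 + jωRC).
Step 3 — Denominator: 1 + jωRC = 1 + j·4.065e+04·30·4.33e-09 = 1 + j0.005281.
Step 4 — H = 1 - j0.005281.
Step 5 — Magnitude: |H| = 1 (-0.0 dB); phase: φ = -0.3°.

|H| = 1 (-0.0 dB), φ = -0.3°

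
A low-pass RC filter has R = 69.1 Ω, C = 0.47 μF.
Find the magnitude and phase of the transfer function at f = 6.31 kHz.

Step 1 — Angular frequency: ω = 2π·6310 = 3.965e+04 rad/s.
Step 2 — Transfer function: H(jω) = 1/(1 + jωRC).
Step 3 — Denominator: 1 + jωRC = 1 + j·3.965e+04·69.1·4.7e-07 = 1 + j1.288.
Step 4 — H = 0.3762 - j0.4844.
Step 5 — Magnitude: |H| = 0.6134 (-4.2 dB); phase: φ = -52.2°.

|H| = 0.6134 (-4.2 dB), φ = -52.2°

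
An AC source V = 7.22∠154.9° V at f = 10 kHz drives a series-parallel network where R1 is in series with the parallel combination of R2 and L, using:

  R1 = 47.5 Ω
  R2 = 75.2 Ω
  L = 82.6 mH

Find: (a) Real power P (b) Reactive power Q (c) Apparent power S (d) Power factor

Step 1 — Angular frequency: ω = 2π·f = 2π·1e+04 = 6.283e+04 rad/s.
Step 2 — Component impedances:
  R1: Z = R = 47.5 Ω
  R2: Z = R = 75.2 Ω
  L: Z = jωL = j·6.283e+04·0.0826 = 0 + j5190 Ω
Step 3 — Parallel branch: R2 || L = 1/(1/R2 + 1/L) = 75.18 + j1.089 Ω.
Step 4 — Series with R1: Z_total = R1 + (R2 || L) = 122.7 + j1.089 Ω = 122.7∠0.5° Ω.
Step 5 — Source phasor: V = 7.22∠154.9° V = -6.538 + j3.063 V.
Step 6 — Current: I = V / Z = -0.05307 + j0.02544 A = 0.05885∠154.4° A.
Step 7 — Complex power: S = V·I* = 0.4249 + j0.003773 VA.
Step 8 — Real power: P = Re(S) = 0.4249 W.
Step 9 — Reactive power: Q = Im(S) = 0.003773 VAR.
Step 10 — Apparent power: |S| = 0.4249 VA.
Step 11 — Power factor: PF = P/|S| = 1 (lagging).

(a) P = 0.4249 W  (b) Q = 0.003773 VAR  (c) S = 0.4249 VA  (d) PF = 1 (lagging)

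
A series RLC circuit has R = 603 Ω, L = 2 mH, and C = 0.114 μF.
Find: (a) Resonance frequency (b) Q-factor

Step 1 — Resonance condition Im(Z)=0 gives ω₀ = 1/√(LC).
Step 2 — ω₀ = 1/√(0.002·1.14e-07) = 6.623e+04 rad/s.
Step 3 — f₀ = ω₀/(2π) = 1.054e+04 Hz.
Step 4 — Series Q: Q = ω₀L/R = 6.623e+04·0.002/603 = 0.2197.

(a) f₀ = 1.054e+04 Hz  (b) Q = 0.2197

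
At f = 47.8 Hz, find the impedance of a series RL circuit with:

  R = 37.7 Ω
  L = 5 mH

Step 1 — Angular frequency: ω = 2π·f = 2π·47.8 = 300.3 rad/s.
Step 2 — Component impedances:
  R: Z = R = 37.7 Ω
  L: Z = jωL = j·300.3·0.005 = 0 + j1.502 Ω
Step 3 — Series combination: Z_total = R + L = 37.7 + j1.502 Ω = 37.73∠2.3° Ω.

Z = 37.7 + j1.502 Ω = 37.73∠2.3° Ω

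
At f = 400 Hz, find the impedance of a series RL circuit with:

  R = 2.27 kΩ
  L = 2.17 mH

Step 1 — Angular frequency: ω = 2π·f = 2π·400 = 2513 rad/s.
Step 2 — Component impedances:
  R: Z = R = 2270 Ω
  L: Z = jωL = j·2513·0.00217 = 0 + j5.454 Ω
Step 3 — Series combination: Z_total = R + L = 2270 + j5.454 Ω = 2270∠0.1° Ω.

Z = 2270 + j5.454 Ω = 2270∠0.1° Ω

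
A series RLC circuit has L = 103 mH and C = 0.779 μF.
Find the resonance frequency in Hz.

Step 1 — Resonance condition Im(Z)=0 gives ω₀ = 1/√(LC).
Step 2 — ω₀ = 1/√(0.103·7.79e-07) = 3530 rad/s.
Step 3 — f₀ = ω₀/(2π) = 561.9 Hz.

f₀ = 561.9 Hz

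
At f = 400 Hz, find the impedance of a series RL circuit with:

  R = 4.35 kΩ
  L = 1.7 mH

Step 1 — Angular frequency: ω = 2π·f = 2π·400 = 2513 rad/s.
Step 2 — Component impedances:
  R: Z = R = 4350 Ω
  L: Z = jωL = j·2513·0.0017 = 0 + j4.273 Ω
Step 3 — Series combination: Z_total = R + L = 4350 + j4.273 Ω = 4350∠0.1° Ω.

Z = 4350 + j4.273 Ω = 4350∠0.1° Ω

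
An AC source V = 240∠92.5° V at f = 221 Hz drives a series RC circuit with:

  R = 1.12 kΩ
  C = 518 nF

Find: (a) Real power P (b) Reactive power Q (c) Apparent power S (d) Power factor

Step 1 — Angular frequency: ω = 2π·f = 2π·221 = 1389 rad/s.
Step 2 — Component impedances:
  R: Z = R = 1120 Ω
  C: Z = 1/(jωC) = -j/(ω·C) = 0 - j1390 Ω
Step 3 — Series combination: Z_total = R + C = 1120 - j1390 Ω = 1785∠-51.1° Ω.
Step 4 — Source phasor: V = 240∠92.5° V = -10.47 + j239.8 V.
Step 5 — Current: I = V / Z = -0.1083 + j0.07969 A = 0.1344∠143.6° A.
Step 6 — Complex power: S = V·I* = 20.24 - j25.12 VA.
Step 7 — Real power: P = Re(S) = 20.24 W.
Step 8 — Reactive power: Q = Im(S) = -25.12 VAR.
Step 9 — Apparent power: |S| = 32.26 VA.
Step 10 — Power factor: PF = P/|S| = 0.6274 (leading).

(a) P = 20.24 W  (b) Q = -25.12 VAR  (c) S = 32.26 VA  (d) PF = 0.6274 (leading)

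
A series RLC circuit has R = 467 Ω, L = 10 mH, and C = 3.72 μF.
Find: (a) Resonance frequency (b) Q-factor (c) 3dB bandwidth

Step 1 — Resonance: ω₀ = 1/√(LC) = 1/√(0.01·3.72e-06) = 5185 rad/s.
Step 2 — f₀ = ω₀/(2π) = 825.2 Hz.
Step 3 — Series Q: Q = ω₀L/R = 5185·0.01/467 = 0.111.
Step 4 — Bandwidth: Δω = ω₀/Q = 4.67e+04 rad/s; BW = Δω/(2π) = 7433 Hz.

(a) f₀ = 825.2 Hz  (b) Q = 0.111  (c) BW = 7433 Hz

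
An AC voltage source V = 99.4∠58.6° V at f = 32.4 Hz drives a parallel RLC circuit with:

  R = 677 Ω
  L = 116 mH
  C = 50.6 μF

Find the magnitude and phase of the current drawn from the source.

Step 1 — Angular frequency: ω = 2π·f = 2π·32.4 = 203.6 rad/s.
Step 2 — Component impedances:
  R: Z = R = 677 Ω
  L: Z = jωL = j·203.6·0.116 = 0 + j23.61 Ω
  C: Z = 1/(jωC) = -j/(ω·C) = 0 - j97.08 Ω
Step 3 — Parallel combination: 1/Z_total = 1/R + 1/L + 1/C; Z_total = 1.435 + j31.14 Ω = 31.17∠87.4° Ω.
Step 4 — Source phasor: V = 99.4∠58.6° V = 51.79 + j84.84 V.
Step 5 — Ohm's law: I = V / Z_total = (51.79 + j84.84) / (1.435 + j31.14) = 2.795 - j1.534 A.
Step 6 — Convert to polar: |I| = 3.189 A, ∠I = -28.8°.

I = 3.189∠-28.8° A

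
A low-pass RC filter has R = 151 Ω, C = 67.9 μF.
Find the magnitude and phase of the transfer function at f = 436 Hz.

Step 1 — Angular frequency: ω = 2π·436 = 2739 rad/s.
Step 2 — Transfer function: H(jω) = 1/(1 + jωRC).
Step 3 — Denominator: 1 + jωRC = 1 + j·2739·151·6.79e-05 = 1 + j28.09.
Step 4 — H = 0.001266 - j0.03556.
Step 5 — Magnitude: |H| = 0.03558 (-29.0 dB); phase: φ = -88.0°.

|H| = 0.03558 (-29.0 dB), φ = -88.0°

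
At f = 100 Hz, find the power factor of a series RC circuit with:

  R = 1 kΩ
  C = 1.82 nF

Step 1 — Angular frequency: ω = 2π·f = 2π·100 = 628.3 rad/s.
Step 2 — Component impedances:
  R: Z = R = 1000 Ω
  C: Z = 1/(jωC) = -j/(ω·C) = 0 - j8.745e+05 Ω
Step 3 — Series combination: Z_total = R + C = 1000 - j8.745e+05 Ω = 8.745e+05∠-89.9° Ω.
Step 4 — Power factor: PF = cos(φ) = Re(Z)/|Z| = 1000/8.745e+05 = 0.001144.
Step 5 — Type: Im(Z) = -8.745e+05 ⇒ leading (phase φ = -89.9°).

PF = 0.001144 (leading, φ = -89.9°)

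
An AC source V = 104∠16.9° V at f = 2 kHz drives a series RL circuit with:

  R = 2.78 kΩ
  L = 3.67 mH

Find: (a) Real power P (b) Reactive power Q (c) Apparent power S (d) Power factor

Step 1 — Angular frequency: ω = 2π·f = 2π·2000 = 1.257e+04 rad/s.
Step 2 — Component impedances:
  R: Z = R = 2780 Ω
  L: Z = jωL = j·1.257e+04·0.00367 = 0 + j46.12 Ω
Step 3 — Series combination: Z_total = R + L = 2780 + j46.12 Ω = 2780∠1.0° Ω.
Step 4 — Source phasor: V = 104∠16.9° V = 99.51 + j30.23 V.
Step 5 — Current: I = V / Z = 0.03596 + j0.01028 A = 0.0374∠15.9° A.
Step 6 — Complex power: S = V·I* = 3.89 + j0.06453 VA.
Step 7 — Real power: P = Re(S) = 3.89 W.
Step 8 — Reactive power: Q = Im(S) = 0.06453 VAR.
Step 9 — Apparent power: |S| = 3.89 VA.
Step 10 — Power factor: PF = P/|S| = 0.9999 (lagging).

(a) P = 3.89 W  (b) Q = 0.06453 VAR  (c) S = 3.89 VA  (d) PF = 0.9999 (lagging)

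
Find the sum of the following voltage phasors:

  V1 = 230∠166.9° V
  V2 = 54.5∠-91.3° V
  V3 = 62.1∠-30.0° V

Step 1 — Convert each phasor to rectangular form:
  V1 = 230·(cos(166.9°) + j·sin(166.9°)) = -224 + j52.13 V
  V2 = 54.5·(cos(-91.3°) + j·sin(-91.3°)) = -1.236 - j54.49 V
  V3 = 62.1·(cos(-30.0°) + j·sin(-30.0°)) = 53.78 - j31.05 V
Step 2 — Sum components: V_total = -171.5 - j33.41 V.
Step 3 — Convert to polar: |V_total| = 174.7 V, ∠V_total = -169.0°.

V_total = 174.7∠-169.0° V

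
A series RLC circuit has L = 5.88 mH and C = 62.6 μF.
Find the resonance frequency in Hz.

Step 1 — Resonance condition Im(Z)=0 gives ω₀ = 1/√(LC).
Step 2 — ω₀ = 1/√(0.00588·6.26e-05) = 1648 rad/s.
Step 3 — f₀ = ω₀/(2π) = 262.3 Hz.

f₀ = 262.3 Hz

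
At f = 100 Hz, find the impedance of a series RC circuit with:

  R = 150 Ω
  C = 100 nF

Step 1 — Angular frequency: ω = 2π·f = 2π·100 = 628.3 rad/s.
Step 2 — Component impedances:
  R: Z = R = 150 Ω
  C: Z = 1/(jωC) = -j/(ω·C) = 0 - j1.592e+04 Ω
Step 3 — Series combination: Z_total = R + C = 150 - j1.592e+04 Ω = 1.592e+04∠-89.5° Ω.

Z = 150 - j1.592e+04 Ω = 1.592e+04∠-89.5° Ω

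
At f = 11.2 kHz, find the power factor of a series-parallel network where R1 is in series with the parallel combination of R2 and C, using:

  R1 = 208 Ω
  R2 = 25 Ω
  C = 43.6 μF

Step 1 — Angular frequency: ω = 2π·f = 2π·1.12e+04 = 7.037e+04 rad/s.
Step 2 — Component impedances:
  R1: Z = R = 208 Ω
  R2: Z = R = 25 Ω
  C: Z = 1/(jωC) = -j/(ω·C) = 0 - j0.3259 Ω
Step 3 — Parallel branch: R2 || C = 1/(1/R2 + 1/C) = 0.004248 - j0.3259 Ω.
Step 4 — Series with R1: Z_total = R1 + (R2 || C) = 208 - j0.3259 Ω = 208∠-0.1° Ω.
Step 5 — Power factor: PF = cos(φ) = Re(Z)/|Z| = 208/208 = 1.
Step 6 — Type: Im(Z) = -0.3259 ⇒ leading (phase φ = -0.1°).

PF = 1 (leading, φ = -0.1°)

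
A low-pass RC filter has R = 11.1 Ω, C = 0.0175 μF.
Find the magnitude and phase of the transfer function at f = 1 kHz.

Step 1 — Angular frequency: ω = 2π·1000 = 6283 rad/s.
Step 2 — Transfer function: H(jω) = 1/(1 + jωRC).
Step 3 — Denominator: 1 + jωRC = 1 + j·6283·11.1·1.75e-08 = 1 + j0.001221.
Step 4 — H = 1 - j0.001221.
Step 5 — Magnitude: |H| = 1 (-0.0 dB); phase: φ = -0.1°.

|H| = 1 (-0.0 dB), φ = -0.1°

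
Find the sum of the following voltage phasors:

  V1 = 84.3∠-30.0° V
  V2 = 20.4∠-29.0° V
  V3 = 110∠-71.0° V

Step 1 — Convert each phasor to rectangular form:
  V1 = 84.3·(cos(-30.0°) + j·sin(-30.0°)) = 73.01 - j42.15 V
  V2 = 20.4·(cos(-29.0°) + j·sin(-29.0°)) = 17.84 - j9.89 V
  V3 = 110·(cos(-71.0°) + j·sin(-71.0°)) = 35.81 - j104 V
Step 2 — Sum components: V_total = 126.7 - j156 V.
Step 3 — Convert to polar: |V_total| = 201 V, ∠V_total = -50.9°.

V_total = 201∠-50.9° V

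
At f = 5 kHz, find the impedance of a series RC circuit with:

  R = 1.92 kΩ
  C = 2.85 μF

Step 1 — Angular frequency: ω = 2π·f = 2π·5000 = 3.142e+04 rad/s.
Step 2 — Component impedances:
  R: Z = R = 1920 Ω
  C: Z = 1/(jωC) = -j/(ω·C) = 0 - j11.17 Ω
Step 3 — Series combination: Z_total = R + C = 1920 - j11.17 Ω = 1920∠-0.3° Ω.

Z = 1920 - j11.17 Ω = 1920∠-0.3° Ω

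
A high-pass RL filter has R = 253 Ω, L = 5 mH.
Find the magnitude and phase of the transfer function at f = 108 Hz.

Step 1 — Angular frequency: ω = 2π·108 = 678.6 rad/s.
Step 2 — Transfer function: H(jω) = jωL/(R + jωL).
Step 3 — Numerator jωL = j·3.393; denominator R + jωL = 253 + j3.393.
Step 4 — H = 0.0001798 + j0.01341.
Step 5 — Magnitude: |H| = 0.01341 (-37.5 dB); phase: φ = 89.2°.

|H| = 0.01341 (-37.5 dB), φ = 89.2°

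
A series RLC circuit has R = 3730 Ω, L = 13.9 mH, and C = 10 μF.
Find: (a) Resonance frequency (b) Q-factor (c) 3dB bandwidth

Step 1 — Resonance condition Im(Z)=0 gives ω₀ = 1/√(LC).
Step 2 — ω₀ = 1/√(0.0139·1e-05) = 2682 rad/s.
Step 3 — f₀ = ω₀/(2π) = 426.9 Hz.
Step 4 — Series Q: Q = ω₀L/R = 2682·0.0139/3730 = 0.009995.
Step 5 — 3dB bandwidth: Δω = ω₀/Q = 2.683e+05 rad/s; BW = Δω/(2π) = 4.271e+04 Hz.

(a) f₀ = 426.9 Hz  (b) Q = 0.009995  (c) BW = 4.271e+04 Hz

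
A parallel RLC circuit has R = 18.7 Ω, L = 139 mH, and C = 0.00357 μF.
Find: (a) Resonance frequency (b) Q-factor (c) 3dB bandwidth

Step 1 — Resonance: ω₀ = 1/√(LC) = 1/√(0.139·3.57e-09) = 4.489e+04 rad/s.
Step 2 — f₀ = ω₀/(2π) = 7145 Hz.
Step 3 — Parallel Q: Q = R/(ω₀L) = 18.7/(4.489e+04·0.139) = 0.002997.
Step 4 — Bandwidth: Δω = ω₀/Q = 1.498e+07 rad/s; BW = Δω/(2π) = 2.384e+06 Hz.

(a) f₀ = 7145 Hz  (b) Q = 0.002997  (c) BW = 2.384e+06 Hz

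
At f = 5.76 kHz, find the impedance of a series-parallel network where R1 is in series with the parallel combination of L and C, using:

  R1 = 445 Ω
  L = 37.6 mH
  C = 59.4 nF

Step 1 — Angular frequency: ω = 2π·f = 2π·5760 = 3.619e+04 rad/s.
Step 2 — Component impedances:
  R1: Z = R = 445 Ω
  L: Z = jωL = j·3.619e+04·0.0376 = 0 + j1361 Ω
  C: Z = 1/(jωC) = -j/(ω·C) = 0 - j465.2 Ω
Step 3 — Parallel branch: L || C = 1/(1/L + 1/C) = 0 - j706.8 Ω.
Step 4 — Series with R1: Z_total = R1 + (L || C) = 445 - j706.8 Ω = 835.2∠-57.8° Ω.

Z = 445 - j706.8 Ω = 835.2∠-57.8° Ω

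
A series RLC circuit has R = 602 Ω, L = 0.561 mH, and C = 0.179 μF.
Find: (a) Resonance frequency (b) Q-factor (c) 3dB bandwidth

Step 1 — Resonance: ω₀ = 1/√(LC) = 1/√(0.000561·1.79e-07) = 9.979e+04 rad/s.
Step 2 — f₀ = ω₀/(2π) = 1.588e+04 Hz.
Step 3 — Series Q: Q = ω₀L/R = 9.979e+04·0.000561/602 = 0.09299.
Step 4 — Bandwidth: Δω = ω₀/Q = 1.073e+06 rad/s; BW = Δω/(2π) = 1.708e+05 Hz.

(a) f₀ = 1.588e+04 Hz  (b) Q = 0.09299  (c) BW = 1.708e+05 Hz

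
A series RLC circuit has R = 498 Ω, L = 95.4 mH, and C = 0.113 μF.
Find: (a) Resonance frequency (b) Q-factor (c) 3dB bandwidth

Step 1 — Resonance: ω₀ = 1/√(LC) = 1/√(0.0954·1.13e-07) = 9631 rad/s.
Step 2 — f₀ = ω₀/(2π) = 1533 Hz.
Step 3 — Series Q: Q = ω₀L/R = 9631·0.0954/498 = 1.845.
Step 4 — Bandwidth: Δω = ω₀/Q = 5220 rad/s; BW = Δω/(2π) = 830.8 Hz.

(a) f₀ = 1533 Hz  (b) Q = 1.845  (c) BW = 830.8 Hz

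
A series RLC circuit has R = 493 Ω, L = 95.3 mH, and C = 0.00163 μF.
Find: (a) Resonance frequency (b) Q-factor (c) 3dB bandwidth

Step 1 — Resonance condition Im(Z)=0 gives ω₀ = 1/√(LC).
Step 2 — ω₀ = 1/√(0.0953·1.63e-09) = 8.023e+04 rad/s.
Step 3 — f₀ = ω₀/(2π) = 1.277e+04 Hz.
Step 4 — Series Q: Q = ω₀L/R = 8.023e+04·0.0953/493 = 15.51.
Step 5 — 3dB bandwidth: Δω = ω₀/Q = 5173 rad/s; BW = Δω/(2π) = 823.3 Hz.

(a) f₀ = 1.277e+04 Hz  (b) Q = 15.51  (c) BW = 823.3 Hz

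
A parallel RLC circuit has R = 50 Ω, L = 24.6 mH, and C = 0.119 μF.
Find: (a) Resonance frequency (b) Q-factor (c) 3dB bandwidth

Step 1 — Resonance: ω₀ = 1/√(LC) = 1/√(0.0246·1.19e-07) = 1.848e+04 rad/s.
Step 2 — f₀ = ω₀/(2π) = 2942 Hz.
Step 3 — Parallel Q: Q = R/(ω₀L) = 50/(1.848e+04·0.0246) = 0.11.
Step 4 — Bandwidth: Δω = ω₀/Q = 1.681e+05 rad/s; BW = Δω/(2π) = 2.675e+04 Hz.

(a) f₀ = 2942 Hz  (b) Q = 0.11  (c) BW = 2.675e+04 Hz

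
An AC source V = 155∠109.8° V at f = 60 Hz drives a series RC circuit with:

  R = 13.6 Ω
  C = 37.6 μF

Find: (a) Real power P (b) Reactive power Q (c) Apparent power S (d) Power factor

Step 1 — Angular frequency: ω = 2π·f = 2π·60 = 377 rad/s.
Step 2 — Component impedances:
  R: Z = R = 13.6 Ω
  C: Z = 1/(jωC) = -j/(ω·C) = 0 - j70.55 Ω
Step 3 — Series combination: Z_total = R + C = 13.6 - j70.55 Ω = 71.85∠-79.1° Ω.
Step 4 — Source phasor: V = 155∠109.8° V = -52.5 + j145.8 V.
Step 5 — Current: I = V / Z = -2.131 - j0.3333 A = 2.157∠-171.1° A.
Step 6 — Complex power: S = V·I* = 63.3 - j328.3 VA.
Step 7 — Real power: P = Re(S) = 63.3 W.
Step 8 — Reactive power: Q = Im(S) = -328.3 VAR.
Step 9 — Apparent power: |S| = 334.4 VA.
Step 10 — Power factor: PF = P/|S| = 0.1893 (leading).

(a) P = 63.3 W  (b) Q = -328.3 VAR  (c) S = 334.4 VA  (d) PF = 0.1893 (leading)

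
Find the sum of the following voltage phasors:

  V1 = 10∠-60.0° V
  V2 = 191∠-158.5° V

Step 1 — Convert each phasor to rectangular form:
  V1 = 10·(cos(-60.0°) + j·sin(-60.0°)) = 5 - j8.66 V
  V2 = 191·(cos(-158.5°) + j·sin(-158.5°)) = -177.7 - j70 V
Step 2 — Sum components: V_total = -172.7 - j78.66 V.
Step 3 — Convert to polar: |V_total| = 189.8 V, ∠V_total = -155.5°.

V_total = 189.8∠-155.5° V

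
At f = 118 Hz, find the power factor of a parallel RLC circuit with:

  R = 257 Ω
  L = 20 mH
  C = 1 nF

Step 1 — Angular frequency: ω = 2π·f = 2π·118 = 741.4 rad/s.
Step 2 — Component impedances:
  R: Z = R = 257 Ω
  L: Z = jωL = j·741.4·0.02 = 0 + j14.83 Ω
  C: Z = 1/(jωC) = -j/(ω·C) = 0 - j1.349e+06 Ω
Step 3 — Parallel combination: 1/Z_total = 1/R + 1/L + 1/C; Z_total = 0.8527 + j14.78 Ω = 14.8∠86.7° Ω.
Step 4 — Power factor: PF = cos(φ) = Re(Z)/|Z| = 0.85274/14.804 = 0.0576.
Step 5 — Type: Im(Z) = 14.78 ⇒ lagging (phase φ = 86.7°).

PF = 0.0576 (lagging, φ = 86.7°)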